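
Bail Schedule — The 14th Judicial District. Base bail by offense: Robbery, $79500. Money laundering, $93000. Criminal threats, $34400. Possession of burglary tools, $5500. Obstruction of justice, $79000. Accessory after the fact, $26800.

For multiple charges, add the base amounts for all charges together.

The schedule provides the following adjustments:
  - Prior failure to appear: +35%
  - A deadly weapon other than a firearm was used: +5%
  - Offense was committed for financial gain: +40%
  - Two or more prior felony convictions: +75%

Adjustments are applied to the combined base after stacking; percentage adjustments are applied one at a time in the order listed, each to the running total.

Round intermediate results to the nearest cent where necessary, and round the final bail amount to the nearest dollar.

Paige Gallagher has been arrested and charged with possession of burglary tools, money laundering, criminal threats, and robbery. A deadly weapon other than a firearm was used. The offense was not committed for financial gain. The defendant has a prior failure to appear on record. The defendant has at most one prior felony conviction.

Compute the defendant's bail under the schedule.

Base amounts from the schedule: possession of burglary tools $5500; money laundering $93000; criminal threats $34400; robbery $79500.
Stacking rule: sum of all bases. $5500 + $93000 + $34400 + $79500 = $212400.
Prior failure to appear (+35%): $212400 × 1.35 = $286740.
A deadly weapon other than a firearm was used (+5%): $286740 × 1.05 = $301077.

$301077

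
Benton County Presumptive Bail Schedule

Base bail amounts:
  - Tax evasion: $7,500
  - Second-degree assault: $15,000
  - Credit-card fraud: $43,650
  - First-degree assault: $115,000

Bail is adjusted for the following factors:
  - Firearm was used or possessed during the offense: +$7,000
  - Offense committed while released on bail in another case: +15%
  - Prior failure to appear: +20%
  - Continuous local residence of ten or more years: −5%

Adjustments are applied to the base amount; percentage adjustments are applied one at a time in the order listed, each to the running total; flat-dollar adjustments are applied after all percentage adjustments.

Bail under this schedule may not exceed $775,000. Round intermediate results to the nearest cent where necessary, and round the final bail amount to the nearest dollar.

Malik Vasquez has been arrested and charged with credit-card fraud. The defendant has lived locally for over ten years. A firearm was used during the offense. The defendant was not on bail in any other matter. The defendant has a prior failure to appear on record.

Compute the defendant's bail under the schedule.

Base amounts from the schedule: credit-card fraud $43,650.
Single charge. Combined base = $43,650.
Prior failure to appear (+20%): $43,650 × 1.2 = $52,380.
Continuous local residence of ten or more years (−5%): $52,380 × 0.95 = $49,761.
Firearm was used or possessed during the offense (+$7,000 flat): $49,761 + $7,000 = $56,761.
$56,761 is within the $775,000 maximum.

$56,761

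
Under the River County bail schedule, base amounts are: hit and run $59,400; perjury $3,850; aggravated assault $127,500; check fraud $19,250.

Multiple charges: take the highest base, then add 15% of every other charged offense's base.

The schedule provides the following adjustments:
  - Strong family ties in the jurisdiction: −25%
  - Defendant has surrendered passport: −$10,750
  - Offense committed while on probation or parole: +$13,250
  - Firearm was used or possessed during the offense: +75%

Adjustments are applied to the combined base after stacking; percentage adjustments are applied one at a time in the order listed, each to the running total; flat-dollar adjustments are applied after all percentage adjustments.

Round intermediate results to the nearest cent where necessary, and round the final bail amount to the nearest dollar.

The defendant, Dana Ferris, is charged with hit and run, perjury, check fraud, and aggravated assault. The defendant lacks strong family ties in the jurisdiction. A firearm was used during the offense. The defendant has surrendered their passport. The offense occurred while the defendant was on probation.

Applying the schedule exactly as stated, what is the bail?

$247,281

Base amounts from the schedule: hit and run $59,400; perjury $3,850; check fraud $19,250; aggravated assault $127,500.
Stacking rule: highest base plus 15% of each additional charge. Highest is aggravated assault at $127,500. Additional: $59,400 × 15% = $8,910; $3,850 × 15% = $577.50; $19,250 × 15% = $2,887.50. Combined base = $127,500 + $12,375 = $139,875.
Firearm was used or possessed during the offense (+75%): $139,875 × 1.75 = $244,781.25.
Defendant has surrendered passport (−$10,750 flat): $244,781.25 − $10,750 = $234,031.25.
Offense committed while on probation or parole (+$13,250 flat): $234,031.25 + $13,250 = $247,281.25.
Rounded to the nearest dollar: $247,281.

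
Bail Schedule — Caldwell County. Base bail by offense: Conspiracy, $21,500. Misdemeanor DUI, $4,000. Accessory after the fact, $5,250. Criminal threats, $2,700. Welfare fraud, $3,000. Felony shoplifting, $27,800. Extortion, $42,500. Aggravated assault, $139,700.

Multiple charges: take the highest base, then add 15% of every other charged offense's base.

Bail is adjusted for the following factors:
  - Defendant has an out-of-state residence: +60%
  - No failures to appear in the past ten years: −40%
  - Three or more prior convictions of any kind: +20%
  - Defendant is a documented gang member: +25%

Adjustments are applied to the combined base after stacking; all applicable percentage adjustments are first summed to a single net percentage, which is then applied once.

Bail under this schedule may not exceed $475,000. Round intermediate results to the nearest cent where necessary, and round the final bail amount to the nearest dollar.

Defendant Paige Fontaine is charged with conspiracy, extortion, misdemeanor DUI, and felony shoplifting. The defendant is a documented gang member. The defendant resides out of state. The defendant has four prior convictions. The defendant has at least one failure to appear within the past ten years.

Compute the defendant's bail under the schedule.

$103,515

Base amounts from the schedule: conspiracy $21,500; extortion $42,500; misdemeanor DUI $4,000; felony shoplifting $27,800.
Stacking rule: highest base plus 15% of each additional charge. Highest is extortion at $42,500. Additional: $21,500 × 15% = $3,225; $4,000 × 15% = $600; $27,800 × 15% = $4,170. Combined base = $42,500 + $7,995 = $50,495.
Net percentage adjustment: +60% +20% +25% = +105%. $50,495 × 2.05 = $103,514.75.
$103,514.75 is within the $475,000 maximum.
Rounded to the nearest dollar: $103,515.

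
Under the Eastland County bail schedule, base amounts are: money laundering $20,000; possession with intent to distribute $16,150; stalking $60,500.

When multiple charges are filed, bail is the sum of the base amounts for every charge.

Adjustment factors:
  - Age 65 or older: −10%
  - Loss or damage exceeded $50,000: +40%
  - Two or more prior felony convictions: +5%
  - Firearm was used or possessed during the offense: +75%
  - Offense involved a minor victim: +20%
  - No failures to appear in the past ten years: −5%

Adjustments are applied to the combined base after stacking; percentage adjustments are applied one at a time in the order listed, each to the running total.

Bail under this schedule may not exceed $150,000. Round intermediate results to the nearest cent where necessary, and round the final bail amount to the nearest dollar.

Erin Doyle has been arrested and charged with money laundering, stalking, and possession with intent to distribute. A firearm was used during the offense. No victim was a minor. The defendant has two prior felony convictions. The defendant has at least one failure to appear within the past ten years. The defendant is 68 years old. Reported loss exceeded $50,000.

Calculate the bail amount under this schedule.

$150,000

Base amounts from the schedule: money laundering $20,000; stalking $60,500; possession with intent to distribute $16,150.
Stacking rule: sum of all bases. $20,000 + $60,500 + $16,150 = $96,650.
Age 65 or older (−10%): $96,650 × 0.9 = $86,985.
Loss or damage exceeded $50,000 (+40%): $86,985 × 1.4 = $121,779.
Two or more prior felony convictions (+5%): $121,779 × 1.05 = $127,867.95.
Firearm was used or possessed during the offense (+75%): $127,867.95 × 1.75 = $223,768.91.
Result $223,768.91 exceeds the maximum of $150,000; bail is capped at $150,000.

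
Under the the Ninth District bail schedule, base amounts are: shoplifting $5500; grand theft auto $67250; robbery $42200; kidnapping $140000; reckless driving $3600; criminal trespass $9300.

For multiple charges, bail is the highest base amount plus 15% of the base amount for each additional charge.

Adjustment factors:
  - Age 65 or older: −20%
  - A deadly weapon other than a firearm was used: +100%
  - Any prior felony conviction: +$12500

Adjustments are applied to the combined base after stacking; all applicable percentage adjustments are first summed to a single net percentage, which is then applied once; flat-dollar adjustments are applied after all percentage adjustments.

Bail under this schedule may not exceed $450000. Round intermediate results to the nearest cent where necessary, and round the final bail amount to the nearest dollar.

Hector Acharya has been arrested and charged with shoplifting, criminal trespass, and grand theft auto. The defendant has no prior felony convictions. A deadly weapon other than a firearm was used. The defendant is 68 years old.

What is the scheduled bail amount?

$125046

Base amounts from the schedule: shoplifting $5500; criminal trespass $9300; grand theft auto $67250.
Stacking rule: highest base plus 15% of each additional charge. Highest is grand theft auto at $67250. Additional: $5500 × 15% = $825; $9300 × 15% = $1395. Combined base = $67250 + $2220 = $69470.
Net percentage adjustment: −20% +100% = +80%. $69470 × 1.8 = $125046.
$125046 is within the $450000 maximum.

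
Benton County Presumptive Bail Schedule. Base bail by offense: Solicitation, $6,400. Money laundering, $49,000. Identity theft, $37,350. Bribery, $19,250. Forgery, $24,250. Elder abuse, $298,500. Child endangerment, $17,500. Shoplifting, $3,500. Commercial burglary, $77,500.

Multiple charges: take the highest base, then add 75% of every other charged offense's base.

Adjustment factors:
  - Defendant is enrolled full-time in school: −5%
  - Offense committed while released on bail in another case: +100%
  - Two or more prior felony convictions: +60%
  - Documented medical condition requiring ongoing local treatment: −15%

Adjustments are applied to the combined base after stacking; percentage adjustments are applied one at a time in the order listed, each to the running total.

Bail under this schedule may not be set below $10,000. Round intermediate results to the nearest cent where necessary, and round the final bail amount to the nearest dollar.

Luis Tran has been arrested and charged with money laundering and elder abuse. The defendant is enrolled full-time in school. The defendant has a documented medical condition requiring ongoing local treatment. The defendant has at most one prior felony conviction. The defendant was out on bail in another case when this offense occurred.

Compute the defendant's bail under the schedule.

$541,429

Base amounts from the schedule: money laundering $49,000; elder abuse $298,500.
Stacking rule: highest base plus 75% of each additional charge. Highest is elder abuse at $298,500. Additional: $49,000 × 75% = $36,750. Combined base = $298,500 + $36,750 = $335,250.
Defendant is enrolled full-time in school (−5%): $335,250 × 0.95 = $318,487.50.
Offense committed while released on bail in another case (+100%): $318,487.50 × 2 = $636,975.
Documented medical condition requiring ongoing local treatment (−15%): $636,975 × 0.85 = $541,428.75.
$541,428.75 is at or above the $10,000 minimum.
Rounded to the nearest dollar: $541,429.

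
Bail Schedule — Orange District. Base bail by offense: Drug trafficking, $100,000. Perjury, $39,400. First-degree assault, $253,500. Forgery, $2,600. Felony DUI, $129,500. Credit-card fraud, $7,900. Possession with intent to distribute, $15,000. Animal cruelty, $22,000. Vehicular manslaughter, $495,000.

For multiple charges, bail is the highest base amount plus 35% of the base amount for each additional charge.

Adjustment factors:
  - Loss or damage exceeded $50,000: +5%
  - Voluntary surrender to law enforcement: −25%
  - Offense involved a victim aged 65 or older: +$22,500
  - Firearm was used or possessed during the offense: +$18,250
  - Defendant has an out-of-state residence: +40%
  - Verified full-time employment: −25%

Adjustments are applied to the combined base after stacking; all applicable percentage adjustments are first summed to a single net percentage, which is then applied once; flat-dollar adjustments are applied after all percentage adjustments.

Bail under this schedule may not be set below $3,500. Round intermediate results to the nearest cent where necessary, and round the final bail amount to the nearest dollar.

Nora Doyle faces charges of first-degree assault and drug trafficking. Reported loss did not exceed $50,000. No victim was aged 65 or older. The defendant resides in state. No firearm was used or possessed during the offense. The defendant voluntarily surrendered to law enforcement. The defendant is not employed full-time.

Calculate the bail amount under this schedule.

$216,375

Base amounts from the schedule: first-degree assault $253,500; drug trafficking $100,000.
Stacking rule: highest base plus 35% of each additional charge. Highest is first-degree assault at $253,500. Additional: $100,000 × 35% = $35,000. Combined base = $253,500 + $35,000 = $288,500.
Voluntary surrender to law enforcement (−25%): $288,500 × 0.75 = $216,375.
$216,375 is at or above the $3,500 minimum.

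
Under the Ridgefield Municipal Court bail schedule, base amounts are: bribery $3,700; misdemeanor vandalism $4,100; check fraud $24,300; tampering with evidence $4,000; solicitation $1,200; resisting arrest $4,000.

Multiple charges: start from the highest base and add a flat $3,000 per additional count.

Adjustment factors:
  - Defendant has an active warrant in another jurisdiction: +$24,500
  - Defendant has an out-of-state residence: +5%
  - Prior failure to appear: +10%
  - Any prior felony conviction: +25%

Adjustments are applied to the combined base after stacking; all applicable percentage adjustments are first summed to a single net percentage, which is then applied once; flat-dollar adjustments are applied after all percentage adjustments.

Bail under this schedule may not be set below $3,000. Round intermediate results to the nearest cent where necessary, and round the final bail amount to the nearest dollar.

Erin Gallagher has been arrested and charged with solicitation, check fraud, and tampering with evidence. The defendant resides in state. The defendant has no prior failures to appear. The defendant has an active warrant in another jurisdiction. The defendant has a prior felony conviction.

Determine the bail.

$62,375

Base amounts from the schedule: solicitation $1,200; check fraud $24,300; tampering with evidence $4,000.
Stacking rule: highest base plus $3,000 per additional charge. Highest is check fraud at $24,300; 2 additional charges → +$6,000. Combined base = $30,300.
Any prior felony conviction (+25%): $30,300 × 1.25 = $37,875.
Defendant has an active warrant in another jurisdiction (+$24,500 flat): $37,875 + $24,500 = $62,375.
$62,375 is at or above the $3,000 minimum.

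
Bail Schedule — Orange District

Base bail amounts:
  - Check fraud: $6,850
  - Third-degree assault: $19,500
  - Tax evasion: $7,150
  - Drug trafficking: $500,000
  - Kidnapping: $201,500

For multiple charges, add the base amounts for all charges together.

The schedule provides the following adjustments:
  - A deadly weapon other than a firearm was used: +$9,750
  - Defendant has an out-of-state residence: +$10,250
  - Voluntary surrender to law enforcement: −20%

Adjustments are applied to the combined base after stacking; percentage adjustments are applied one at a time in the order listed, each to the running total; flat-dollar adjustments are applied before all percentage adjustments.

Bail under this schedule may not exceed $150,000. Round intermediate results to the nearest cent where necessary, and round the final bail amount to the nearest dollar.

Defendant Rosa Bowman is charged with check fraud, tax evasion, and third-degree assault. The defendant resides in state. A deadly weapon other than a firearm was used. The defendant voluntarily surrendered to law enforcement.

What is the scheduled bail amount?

$34,600

Base amounts from the schedule: check fraud $6,850; tax evasion $7,150; third-degree assault $19,500.
Stacking rule: sum of all bases. $6,850 + $7,150 + $19,500 = $33,500.
A deadly weapon other than a firearm was used (+$9,750 flat): $33,500 + $9,750 = $43,250.
Voluntary surrender to law enforcement (−20%): $43,250 × 0.8 = $34,600.
$34,600 is within the $150,000 maximum.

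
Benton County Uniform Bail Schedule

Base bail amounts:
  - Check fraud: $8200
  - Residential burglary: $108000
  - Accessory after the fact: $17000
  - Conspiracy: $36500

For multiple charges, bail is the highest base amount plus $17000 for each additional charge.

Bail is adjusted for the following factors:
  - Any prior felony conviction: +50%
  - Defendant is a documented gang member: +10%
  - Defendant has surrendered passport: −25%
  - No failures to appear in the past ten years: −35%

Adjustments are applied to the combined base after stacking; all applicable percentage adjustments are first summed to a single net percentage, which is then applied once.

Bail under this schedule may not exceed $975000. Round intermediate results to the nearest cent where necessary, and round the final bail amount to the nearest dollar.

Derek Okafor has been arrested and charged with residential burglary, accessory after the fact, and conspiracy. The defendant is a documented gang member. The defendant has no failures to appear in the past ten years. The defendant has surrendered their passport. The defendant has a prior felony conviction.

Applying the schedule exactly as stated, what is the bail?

Base amounts from the schedule: residential burglary $108000; accessory after the fact $17000; conspiracy $36500.
Stacking rule: highest base plus $17000 per additional charge. Highest is residential burglary at $108000; 2 additional charges → +$34000. Combined base = $142000.
Net percentage adjustment: +50% +10% −25% −35% = +0%. $142000 × 1 = $142000.
$142000 is within the $975000 maximum.

$142000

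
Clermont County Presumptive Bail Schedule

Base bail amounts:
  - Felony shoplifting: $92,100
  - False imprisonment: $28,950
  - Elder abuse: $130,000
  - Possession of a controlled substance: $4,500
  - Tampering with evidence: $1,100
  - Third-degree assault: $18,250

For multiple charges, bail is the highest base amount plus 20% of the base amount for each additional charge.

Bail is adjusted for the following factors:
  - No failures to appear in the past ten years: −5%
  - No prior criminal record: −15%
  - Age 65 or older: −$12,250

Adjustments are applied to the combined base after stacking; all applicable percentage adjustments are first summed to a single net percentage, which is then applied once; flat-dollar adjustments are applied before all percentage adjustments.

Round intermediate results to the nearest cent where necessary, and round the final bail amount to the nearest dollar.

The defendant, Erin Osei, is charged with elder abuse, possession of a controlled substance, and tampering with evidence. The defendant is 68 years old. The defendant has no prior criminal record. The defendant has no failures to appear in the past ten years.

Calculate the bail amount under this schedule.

Base amounts from the schedule: elder abuse $130,000; possession of a controlled substance $4,500; tampering with evidence $1,100.
Stacking rule: highest base plus 20% of each additional charge. Highest is elder abuse at $130,000. Additional: $4,500 × 20% = $900; $1,100 × 20% = $220. Combined base = $130,000 + $1,120 = $131,120.
Age 65 or older (−$12,250 flat): $131,120 − $12,250 = $118,870.
Net percentage adjustment: −5% −15% = −20%. $118,870 × 0.8 = $95,096.

$95,096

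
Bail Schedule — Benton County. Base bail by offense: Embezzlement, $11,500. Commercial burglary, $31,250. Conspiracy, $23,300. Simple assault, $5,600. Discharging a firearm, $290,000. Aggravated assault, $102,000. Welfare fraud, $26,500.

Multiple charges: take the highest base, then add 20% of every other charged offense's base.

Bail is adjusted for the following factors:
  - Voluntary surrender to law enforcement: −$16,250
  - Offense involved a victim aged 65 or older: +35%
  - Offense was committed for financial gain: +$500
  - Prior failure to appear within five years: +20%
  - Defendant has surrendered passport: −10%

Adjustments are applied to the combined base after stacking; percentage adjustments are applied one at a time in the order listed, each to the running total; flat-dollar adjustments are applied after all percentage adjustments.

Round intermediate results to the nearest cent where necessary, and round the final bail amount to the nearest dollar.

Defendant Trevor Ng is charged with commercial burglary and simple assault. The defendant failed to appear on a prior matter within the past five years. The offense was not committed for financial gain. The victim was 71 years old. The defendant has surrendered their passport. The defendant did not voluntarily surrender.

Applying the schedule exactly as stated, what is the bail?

$47,195

Base amounts from the schedule: commercial burglary $31,250; simple assault $5,600.
Stacking rule: highest base plus 20% of each additional charge. Highest is commercial burglary at $31,250. Additional: $5,600 × 20% = $1,120. Combined base = $31,250 + $1,120 = $32,370.
Offense involved a victim aged 65 or older (+35%): $32,370 × 1.35 = $43,699.50.
Prior failure to appear within five years (+20%): $43,699.50 × 1.2 = $52,439.40.
Defendant has surrendered passport (−10%): $52,439.40 × 0.9 = $47,195.46.
Rounded to the nearest dollar: $47,195.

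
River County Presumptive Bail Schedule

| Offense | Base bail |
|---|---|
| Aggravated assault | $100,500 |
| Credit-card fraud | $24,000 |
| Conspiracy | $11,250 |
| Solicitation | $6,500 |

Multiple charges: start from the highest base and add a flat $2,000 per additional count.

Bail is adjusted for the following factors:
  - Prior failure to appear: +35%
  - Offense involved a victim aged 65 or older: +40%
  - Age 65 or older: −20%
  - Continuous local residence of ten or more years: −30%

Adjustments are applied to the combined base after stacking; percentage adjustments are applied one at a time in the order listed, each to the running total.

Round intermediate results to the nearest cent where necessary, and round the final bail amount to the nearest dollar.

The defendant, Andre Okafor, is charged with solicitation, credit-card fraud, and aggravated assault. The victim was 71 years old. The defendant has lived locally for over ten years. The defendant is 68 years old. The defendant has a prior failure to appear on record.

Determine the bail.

$110,603

Base amounts from the schedule: solicitation $6,500; credit-card fraud $24,000; aggravated assault $100,500.
Stacking rule: highest base plus $2,000 per additional charge. Highest is aggravated assault at $100,500; 2 additional charges → +$4,000. Combined base = $104,500.
Prior failure to appear (+35%): $104,500 × 1.35 = $141,075.
Offense involved a victim aged 65 or older (+40%): $141,075 × 1.4 = $197,505.
Age 65 or older (−20%): $197,505 × 0.8 = $158,004.
Continuous local residence of ten or more years (−30%): $158,004 × 0.7 = $110,602.80.
Rounded to the nearest dollar: $110,603.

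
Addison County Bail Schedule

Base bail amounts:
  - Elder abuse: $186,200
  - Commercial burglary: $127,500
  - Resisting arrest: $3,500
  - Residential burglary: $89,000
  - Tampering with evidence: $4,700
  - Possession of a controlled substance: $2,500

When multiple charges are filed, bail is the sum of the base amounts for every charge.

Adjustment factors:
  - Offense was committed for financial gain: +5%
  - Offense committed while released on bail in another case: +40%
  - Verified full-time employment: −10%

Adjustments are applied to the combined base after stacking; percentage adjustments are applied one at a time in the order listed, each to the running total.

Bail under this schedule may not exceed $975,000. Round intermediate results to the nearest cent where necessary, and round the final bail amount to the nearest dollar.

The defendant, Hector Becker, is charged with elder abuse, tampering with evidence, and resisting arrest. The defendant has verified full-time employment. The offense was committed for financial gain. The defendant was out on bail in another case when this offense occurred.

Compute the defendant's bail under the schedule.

$257,191

Base amounts from the schedule: elder abuse $186,200; tampering with evidence $4,700; resisting arrest $3,500.
Stacking rule: sum of all bases. $186,200 + $4,700 + $3,500 = $194,400.
Offense was committed for financial gain (+5%): $194,400 × 1.05 = $204,120.
Offense committed while released on bail in another case (+40%): $204,120 × 1.4 = $285,768.
Verified full-time employment (−10%): $285,768 × 0.9 = $257,191.20.
$257,191.20 is within the $975,000 maximum.
Rounded to the nearest dollar: $257,191.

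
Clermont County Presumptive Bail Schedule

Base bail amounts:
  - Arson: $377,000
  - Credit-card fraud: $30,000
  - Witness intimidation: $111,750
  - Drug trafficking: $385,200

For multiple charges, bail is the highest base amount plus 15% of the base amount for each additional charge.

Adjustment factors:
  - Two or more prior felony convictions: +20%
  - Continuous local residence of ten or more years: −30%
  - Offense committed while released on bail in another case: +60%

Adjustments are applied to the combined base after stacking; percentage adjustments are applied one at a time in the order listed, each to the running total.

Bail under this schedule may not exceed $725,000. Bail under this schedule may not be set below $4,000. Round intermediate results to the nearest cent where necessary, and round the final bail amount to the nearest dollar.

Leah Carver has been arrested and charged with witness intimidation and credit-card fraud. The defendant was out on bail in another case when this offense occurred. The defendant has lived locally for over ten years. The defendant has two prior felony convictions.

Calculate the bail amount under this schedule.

Base amounts from the schedule: witness intimidation $111,750; credit-card fraud $30,000.
Stacking rule: highest base plus 15% of each additional charge. Highest is witness intimidation at $111,750. Additional: $30,000 × 15% = $4,500. Combined base = $111,750 + $4,500 = $116,250.
Two or more prior felony convictions (+20%): $116,250 × 1.2 = $139,500.
Continuous local residence of ten or more years (−30%): $139,500 × 0.7 = $97,650.
Offense committed while released on bail in another case (+60%): $97,650 × 1.6 = $156,240.
$156,240 is within the $725,000 maximum.
$156,240 is at or above the $4,000 minimum.

$156,240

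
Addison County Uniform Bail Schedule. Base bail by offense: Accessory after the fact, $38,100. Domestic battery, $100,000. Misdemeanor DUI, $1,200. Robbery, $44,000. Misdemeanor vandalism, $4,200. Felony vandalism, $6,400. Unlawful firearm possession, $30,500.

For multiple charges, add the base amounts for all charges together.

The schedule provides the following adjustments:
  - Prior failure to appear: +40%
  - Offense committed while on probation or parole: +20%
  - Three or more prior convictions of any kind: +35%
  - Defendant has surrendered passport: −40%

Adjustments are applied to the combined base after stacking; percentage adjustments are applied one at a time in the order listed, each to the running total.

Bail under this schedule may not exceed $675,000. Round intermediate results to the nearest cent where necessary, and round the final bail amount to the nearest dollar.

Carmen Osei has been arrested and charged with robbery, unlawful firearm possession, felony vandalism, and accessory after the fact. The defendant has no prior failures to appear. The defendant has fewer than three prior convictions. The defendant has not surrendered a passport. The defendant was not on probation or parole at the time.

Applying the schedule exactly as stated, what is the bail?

Base amounts from the schedule: robbery $44,000; unlawful firearm possession $30,500; felony vandalism $6,400; accessory after the fact $38,100.
Stacking rule: sum of all bases. $44,000 + $30,500 + $6,400 + $38,100 = $119,000.
No adjustment factors apply to this defendant.
$119,000 is within the $675,000 maximum.

$119,000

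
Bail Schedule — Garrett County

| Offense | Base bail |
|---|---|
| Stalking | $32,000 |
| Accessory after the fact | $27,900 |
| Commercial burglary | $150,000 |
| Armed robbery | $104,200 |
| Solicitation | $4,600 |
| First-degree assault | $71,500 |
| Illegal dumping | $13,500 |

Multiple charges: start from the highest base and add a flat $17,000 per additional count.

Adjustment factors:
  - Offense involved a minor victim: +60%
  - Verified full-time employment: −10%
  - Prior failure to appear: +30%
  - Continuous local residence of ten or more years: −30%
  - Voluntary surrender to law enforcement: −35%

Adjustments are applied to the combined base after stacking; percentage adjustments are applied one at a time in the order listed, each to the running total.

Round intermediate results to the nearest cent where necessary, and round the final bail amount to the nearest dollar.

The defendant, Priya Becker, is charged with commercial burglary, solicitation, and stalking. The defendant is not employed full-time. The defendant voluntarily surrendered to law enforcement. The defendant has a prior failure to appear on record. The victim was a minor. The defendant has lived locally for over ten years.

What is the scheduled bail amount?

Base amounts from the schedule: commercial burglary $150,000; solicitation $4,600; stalking $32,000.
Stacking rule: highest base plus $17,000 per additional charge. Highest is commercial burglary at $150,000; 2 additional charges → +$34,000. Combined base = $184,000.
Offense involved a minor victim (+60%): $184,000 × 1.6 = $294,400.
Prior failure to appear (+30%): $294,400 × 1.3 = $382,720.
Continuous local residence of ten or more years (−30%): $382,720 × 0.7 = $267,904.
Voluntary surrender to law enforcement (−35%): $267,904 × 0.65 = $174,137.60.
Rounded to the nearest dollar: $174,138.

$174,138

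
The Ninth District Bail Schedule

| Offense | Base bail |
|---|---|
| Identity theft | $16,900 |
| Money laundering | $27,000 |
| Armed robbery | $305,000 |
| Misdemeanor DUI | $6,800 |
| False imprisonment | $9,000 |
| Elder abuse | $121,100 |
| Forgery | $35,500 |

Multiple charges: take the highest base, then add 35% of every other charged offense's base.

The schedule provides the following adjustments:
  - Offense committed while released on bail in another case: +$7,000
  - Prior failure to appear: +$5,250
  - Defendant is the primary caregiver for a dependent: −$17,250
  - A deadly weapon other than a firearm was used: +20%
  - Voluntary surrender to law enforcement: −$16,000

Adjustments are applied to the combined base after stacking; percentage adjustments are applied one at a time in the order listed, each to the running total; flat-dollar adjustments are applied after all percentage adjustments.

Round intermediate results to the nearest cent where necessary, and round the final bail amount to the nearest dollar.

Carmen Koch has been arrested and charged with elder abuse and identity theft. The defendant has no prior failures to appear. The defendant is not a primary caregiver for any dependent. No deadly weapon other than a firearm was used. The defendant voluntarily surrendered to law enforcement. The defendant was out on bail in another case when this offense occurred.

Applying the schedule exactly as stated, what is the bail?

$118,015

Base amounts from the schedule: elder abuse $121,100; identity theft $16,900.
Stacking rule: highest base plus 35% of each additional charge. Highest is elder abuse at $121,100. Additional: $16,900 × 35% = $5,915. Combined base = $121,100 + $5,915 = $127,015.
Offense committed while released on bail in another case (+$7,000 flat): $127,015 + $7,000 = $134,015.
Voluntary surrender to law enforcement (−$16,000 flat): $134,015 − $16,000 = $118,015.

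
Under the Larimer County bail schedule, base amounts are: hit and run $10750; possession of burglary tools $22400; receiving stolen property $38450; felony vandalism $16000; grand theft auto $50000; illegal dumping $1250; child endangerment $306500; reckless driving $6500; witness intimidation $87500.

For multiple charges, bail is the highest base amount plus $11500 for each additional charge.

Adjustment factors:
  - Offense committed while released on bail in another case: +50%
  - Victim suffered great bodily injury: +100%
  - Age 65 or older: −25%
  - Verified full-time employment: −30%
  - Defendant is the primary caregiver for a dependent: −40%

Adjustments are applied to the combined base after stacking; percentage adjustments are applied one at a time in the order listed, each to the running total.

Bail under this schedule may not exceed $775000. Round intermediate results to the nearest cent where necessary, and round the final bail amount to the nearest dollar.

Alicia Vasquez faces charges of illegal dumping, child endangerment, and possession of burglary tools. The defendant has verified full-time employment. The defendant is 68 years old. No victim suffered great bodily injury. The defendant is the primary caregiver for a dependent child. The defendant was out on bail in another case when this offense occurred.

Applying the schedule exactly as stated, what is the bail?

$155689

Base amounts from the schedule: illegal dumping $1250; child endangerment $306500; possession of burglary tools $22400.
Stacking rule: highest base plus $11500 per additional charge. Highest is child endangerment at $306500; 2 additional charges → +$23000. Combined base = $329500.
Offense committed while released on bail in another case (+50%): $329500 × 1.5 = $494250.
Age 65 or older (−25%): $494250 × 0.75 = $370687.50.
Verified full-time employment (−30%): $370687.50 × 0.7 = $259481.25.
Defendant is the primary caregiver for a dependent (−40%): $259481.25 × 0.6 = $155688.75.
$155688.75 is within the $775000 maximum.
Rounded to the nearest dollar: $155689.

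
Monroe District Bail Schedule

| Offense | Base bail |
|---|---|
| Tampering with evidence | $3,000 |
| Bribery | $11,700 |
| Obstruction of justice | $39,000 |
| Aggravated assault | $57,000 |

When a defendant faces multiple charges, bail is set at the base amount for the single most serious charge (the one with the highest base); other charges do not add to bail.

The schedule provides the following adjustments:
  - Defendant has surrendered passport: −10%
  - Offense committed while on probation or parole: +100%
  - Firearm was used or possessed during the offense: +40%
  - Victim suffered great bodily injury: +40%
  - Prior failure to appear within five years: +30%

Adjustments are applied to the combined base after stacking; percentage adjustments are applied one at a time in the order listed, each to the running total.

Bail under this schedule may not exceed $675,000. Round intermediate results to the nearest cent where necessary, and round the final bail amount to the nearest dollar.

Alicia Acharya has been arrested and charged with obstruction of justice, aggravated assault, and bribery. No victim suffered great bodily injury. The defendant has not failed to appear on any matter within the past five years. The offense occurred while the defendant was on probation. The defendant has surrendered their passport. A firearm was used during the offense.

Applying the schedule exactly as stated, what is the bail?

$143,640

Base amounts from the schedule: obstruction of justice $39,000; aggravated assault $57,000; bribery $11,700.
Stacking rule: use the highest base only. Highest is aggravated assault at $57,000. Combined base = $57,000.
Defendant has surrendered passport (−10%): $57,000 × 0.9 = $51,300.
Offense committed while on probation or parole (+100%): $51,300 × 2 = $102,600.
Firearm was used or possessed during the offense (+40%): $102,600 × 1.4 = $143,640.
$143,640 is within the $675,000 maximum.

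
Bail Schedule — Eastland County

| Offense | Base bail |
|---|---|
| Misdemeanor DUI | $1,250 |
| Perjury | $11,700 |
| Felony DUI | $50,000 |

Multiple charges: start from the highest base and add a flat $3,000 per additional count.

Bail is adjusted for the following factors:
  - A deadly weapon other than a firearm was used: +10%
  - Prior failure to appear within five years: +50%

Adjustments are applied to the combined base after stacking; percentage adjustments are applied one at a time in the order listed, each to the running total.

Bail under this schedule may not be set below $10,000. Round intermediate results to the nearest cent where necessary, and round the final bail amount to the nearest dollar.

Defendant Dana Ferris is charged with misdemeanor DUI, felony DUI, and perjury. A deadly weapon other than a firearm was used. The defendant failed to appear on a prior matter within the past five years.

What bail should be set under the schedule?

Base amounts from the schedule: misdemeanor DUI $1,250; felony DUI $50,000; perjury $11,700.
Stacking rule: highest base plus $3,000 per additional charge. Highest is felony DUI at $50,000; 2 additional charges → +$6,000. Combined base = $56,000.
A deadly weapon other than a firearm was used (+10%): $56,000 × 1.1 = $61,600.
Prior failure to appear within five years (+50%): $61,600 × 1.5 = $92,400.
$92,400 is at or above the $10,000 minimum.

$92,400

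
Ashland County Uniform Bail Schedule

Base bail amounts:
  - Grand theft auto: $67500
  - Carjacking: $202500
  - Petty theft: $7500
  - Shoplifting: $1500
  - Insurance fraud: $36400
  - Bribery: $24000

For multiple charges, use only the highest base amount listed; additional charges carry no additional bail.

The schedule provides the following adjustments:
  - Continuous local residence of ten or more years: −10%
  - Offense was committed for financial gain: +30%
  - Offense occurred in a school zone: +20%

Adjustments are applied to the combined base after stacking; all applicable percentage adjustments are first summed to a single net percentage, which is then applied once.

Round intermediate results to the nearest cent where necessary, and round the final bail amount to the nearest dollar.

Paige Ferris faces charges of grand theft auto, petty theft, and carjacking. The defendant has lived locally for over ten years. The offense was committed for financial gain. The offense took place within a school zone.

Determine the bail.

$283500

Base amounts from the schedule: grand theft auto $67500; petty theft $7500; carjacking $202500.
Stacking rule: use the highest base only. Highest is carjacking at $202500. Combined base = $202500.
Net percentage adjustment: −10% +30% +20% = +40%. $202500 × 1.4 = $283500.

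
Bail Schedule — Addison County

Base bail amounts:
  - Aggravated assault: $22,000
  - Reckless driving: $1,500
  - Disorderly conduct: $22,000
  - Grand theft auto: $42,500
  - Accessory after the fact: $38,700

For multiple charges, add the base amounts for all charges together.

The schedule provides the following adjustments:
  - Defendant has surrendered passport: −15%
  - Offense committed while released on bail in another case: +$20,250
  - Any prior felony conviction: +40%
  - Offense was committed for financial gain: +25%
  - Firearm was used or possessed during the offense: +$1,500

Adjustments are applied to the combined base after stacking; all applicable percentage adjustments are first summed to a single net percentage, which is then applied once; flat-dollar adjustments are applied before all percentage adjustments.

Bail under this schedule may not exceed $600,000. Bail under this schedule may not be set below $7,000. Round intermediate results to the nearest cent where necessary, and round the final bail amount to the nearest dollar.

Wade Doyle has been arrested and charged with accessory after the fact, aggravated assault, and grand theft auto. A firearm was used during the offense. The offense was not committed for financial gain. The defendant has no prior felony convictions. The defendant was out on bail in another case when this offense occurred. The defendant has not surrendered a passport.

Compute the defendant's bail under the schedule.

Base amounts from the schedule: accessory after the fact $38,700; aggravated assault $22,000; grand theft auto $42,500.
Stacking rule: sum of all bases. $38,700 + $22,000 + $42,500 = $103,200.
Offense committed while released on bail in another case (+$20,250 flat): $103,200 + $20,250 = $123,450.
Firearm was used or possessed during the offense (+$1,500 flat): $123,450 + $1,500 = $124,950.
$124,950 is within the $600,000 maximum.
$124,950 is at or above the $7,000 minimum.

$124,950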